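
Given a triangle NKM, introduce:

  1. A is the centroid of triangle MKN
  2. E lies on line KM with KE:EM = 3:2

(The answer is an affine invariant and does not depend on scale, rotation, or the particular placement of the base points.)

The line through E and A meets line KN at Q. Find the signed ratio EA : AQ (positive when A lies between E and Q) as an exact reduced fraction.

EA:AQ = 4/5

Set N = (0, 0), K = (1, 0), M = (0, 1); any affine frame gives the same invariant.
1. A is the centroid of triangle MKN ⇒ A = (1/3, 1/3)
2. E lies on line KM with KE:EM = 3:2 ⇒ E = (2/5, 3/5)
line EA meets KN at Q = (1/4, 0)
A = E + t·(Q−E) with t = 4/9, so EA:AQ = 4/9:5/9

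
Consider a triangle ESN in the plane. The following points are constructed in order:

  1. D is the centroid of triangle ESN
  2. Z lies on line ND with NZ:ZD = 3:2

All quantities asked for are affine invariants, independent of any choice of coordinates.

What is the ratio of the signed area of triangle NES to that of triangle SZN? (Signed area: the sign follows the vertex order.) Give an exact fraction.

[NES]:[SZN] = -5

Assign E = (0, 0), S = (1, 0), N = (0, 1) — the answer is frame-independent, so this choice is without loss of generality.
1. D is the centroid of triangle ESN ⇒ D = (1/3, 1/3)
2. Z lies on line ND with NZ:ZD = 3:2 ⇒ Z = (1/5, 3/5)
2·[NES] = 1, 2·[SZN] = -1/5
[NES]:[SZN] = 1:-1/5 = -5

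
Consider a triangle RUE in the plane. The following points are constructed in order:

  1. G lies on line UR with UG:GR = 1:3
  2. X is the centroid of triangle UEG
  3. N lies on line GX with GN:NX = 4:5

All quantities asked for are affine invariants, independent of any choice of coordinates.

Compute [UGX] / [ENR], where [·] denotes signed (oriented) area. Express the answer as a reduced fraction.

Work in coordinates with R = (0, 0), U = (1, 0), E = (0, 1).
1. G lies on line UR with UG:GR = 1:3 ⇒ G = (3/4, 0)
2. X is the centroid of triangle UEG ⇒ X = (7/12, 1/3)
3. N lies on line GX with GN:NX = 4:5 ⇒ N = (73/108, 4/27)
2·[UGX] = -1/12, 2·[ENR] = -73/108
[UGX]:[ENR] = -1/12:-73/108 = 9/73

[UGX]:[ENR] = 9/73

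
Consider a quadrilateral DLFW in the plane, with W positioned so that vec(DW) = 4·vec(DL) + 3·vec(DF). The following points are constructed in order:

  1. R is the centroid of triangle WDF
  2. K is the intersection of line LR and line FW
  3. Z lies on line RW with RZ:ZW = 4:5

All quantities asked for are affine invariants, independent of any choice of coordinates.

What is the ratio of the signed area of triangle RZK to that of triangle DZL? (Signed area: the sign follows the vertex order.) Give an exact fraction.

[RZK]:[DZL] = -9/49

Work in coordinates with D = (0, 0), L = (1, 0), F = (0, 1), W = (4, 3).
1. R is the centroid of triangle WDF ⇒ R = (4/3, 4/3)
2. K is the intersection of line LR and line FW ⇒ K = (10/7, 12/7)
3. Z lies on line RW with RZ:ZW = 4:5 ⇒ Z = (68/27, 56/27)
2·[RZK] = 8/21, 2·[DZL] = -56/27
[RZK]:[DZL] = 8/21:-56/27 = -9/49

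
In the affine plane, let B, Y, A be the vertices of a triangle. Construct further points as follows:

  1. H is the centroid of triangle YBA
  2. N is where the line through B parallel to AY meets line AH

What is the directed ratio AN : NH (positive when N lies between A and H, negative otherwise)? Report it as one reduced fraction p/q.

AN:NH = -3/2

Set B = (0, 0), Y = (1, 0), A = (0, 1); any affine frame gives the same invariant.
1. H is the centroid of triangle YBA ⇒ H = (1/3, 1/3)
2. N is where the line through B parallel to AY meets line AH ⇒ N = (1, -1)
N = A + t·(H−A) with t = 3, so AN:NH = t:(1−t) = 3:-2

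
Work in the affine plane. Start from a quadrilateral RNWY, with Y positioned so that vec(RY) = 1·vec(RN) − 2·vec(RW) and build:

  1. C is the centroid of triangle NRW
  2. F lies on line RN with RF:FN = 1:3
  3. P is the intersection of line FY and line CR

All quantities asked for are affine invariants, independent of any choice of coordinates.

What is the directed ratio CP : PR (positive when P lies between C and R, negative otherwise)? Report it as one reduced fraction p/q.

Set R = (0, 0), N = (1, 0), W = (0, 1), Y = (1, -2); any affine frame gives the same invariant.
1. C is the centroid of triangle NRW ⇒ C = (1/3, 1/3)
2. F lies on line RN with RF:FN = 1:3 ⇒ F = (1/4, 0)
3. P is the intersection of line FY and line CR ⇒ P = (2/11, 2/11)
P = C + t·(R−C) with t = 5/11, so CP:PR = t:(1−t) = 5/11:6/11

CP:PR = 5/6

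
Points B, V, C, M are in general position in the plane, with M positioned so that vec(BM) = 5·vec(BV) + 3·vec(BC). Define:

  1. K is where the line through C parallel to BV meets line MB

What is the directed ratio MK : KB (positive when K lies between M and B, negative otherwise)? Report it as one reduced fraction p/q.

MK:KB = 2

Assign B = (0, 0), V = (1, 0), C = (0, 1), M = (5, 3) — the answer is frame-independent, so this choice is without loss of generality.
1. K is where the line through C parallel to BV meets line MB ⇒ K = (5/3, 1)
K = M + t·(B−M) with t = 2/3, so MK:KB = t:(1−t) = 2/3:1/3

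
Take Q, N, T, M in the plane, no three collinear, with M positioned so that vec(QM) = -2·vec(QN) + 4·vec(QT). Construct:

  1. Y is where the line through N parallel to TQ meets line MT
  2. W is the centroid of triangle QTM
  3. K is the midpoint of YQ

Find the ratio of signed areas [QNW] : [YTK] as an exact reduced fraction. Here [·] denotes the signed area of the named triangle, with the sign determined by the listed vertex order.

Assign Q = (0, 0), N = (1, 0), T = (0, 1), M = (-2, 4) — the answer is frame-independent, so this choice is without loss of generality.
1. Y is where the line through N parallel to TQ meets line MT ⇒ Y = (1, -1/2)
2. W is the centroid of triangle QTM ⇒ W = (-2/3, 5/3)
3. K is the midpoint of YQ ⇒ K = (1/2, -1/4)
2·[QNW] = 5/3, 2·[YTK] = 1/2
[QNW]:[YTK] = 5/3:1/2 = 10/3

[QNW]:[YTK] = 10/3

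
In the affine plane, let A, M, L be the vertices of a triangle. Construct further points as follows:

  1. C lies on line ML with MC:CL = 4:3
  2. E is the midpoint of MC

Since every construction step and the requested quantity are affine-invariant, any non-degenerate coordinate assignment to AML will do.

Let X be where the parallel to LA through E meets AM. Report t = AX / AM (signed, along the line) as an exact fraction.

Set A = (0, 0), M = (1, 0), L = (0, 1); any affine frame gives the same invariant.
1. C lies on line ML with MC:CL = 4:3 ⇒ C = (3/7, 4/7)
2. E is the midpoint of MC ⇒ E = (5/7, 2/7)
through E parallel to LA: direction (0, -1); meets AM at X = (5/7, 0)
X = A + t·(M−A) with t = 5/7

t = 5/7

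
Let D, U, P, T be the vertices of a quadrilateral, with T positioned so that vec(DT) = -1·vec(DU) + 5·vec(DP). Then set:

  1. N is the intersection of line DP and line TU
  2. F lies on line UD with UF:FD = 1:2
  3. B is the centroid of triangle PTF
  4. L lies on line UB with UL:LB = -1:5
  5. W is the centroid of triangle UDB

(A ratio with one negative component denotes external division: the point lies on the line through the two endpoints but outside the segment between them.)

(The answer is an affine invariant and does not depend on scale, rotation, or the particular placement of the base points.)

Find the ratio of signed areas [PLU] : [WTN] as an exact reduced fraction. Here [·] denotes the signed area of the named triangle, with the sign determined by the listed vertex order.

[PLU]:[WTN] = -12/59

Work in coordinates with D = (0, 0), U = (1, 0), P = (0, 1), T = (-1, 5).
1. N is the intersection of line DP and line TU ⇒ N = (0, 5/2)
2. F lies on line UD with UF:FD = 1:2 ⇒ F = (2/3, 0)
3. B is the centroid of triangle PTF ⇒ B = (-1/9, 2)
4. L lies on line UB with UL:LB = -1:5 ⇒ L = (23/18, -1/2)
5. W is the centroid of triangle UDB ⇒ W = (8/27, 2/3)
2·[PLU] = 2/9, 2·[WTN] = -59/54
[PLU]:[WTN] = 2/9:-59/54 = -12/59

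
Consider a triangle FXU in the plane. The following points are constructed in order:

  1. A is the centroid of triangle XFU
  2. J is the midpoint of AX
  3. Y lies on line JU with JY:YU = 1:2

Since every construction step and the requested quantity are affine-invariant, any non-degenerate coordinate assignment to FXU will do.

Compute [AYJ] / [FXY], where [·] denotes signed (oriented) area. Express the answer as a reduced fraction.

Set F = (0, 0), X = (1, 0), U = (0, 1); any affine frame gives the same invariant.
1. A is the centroid of triangle XFU ⇒ A = (1/3, 1/3)
2. J is the midpoint of AX ⇒ J = (2/3, 1/6)
3. Y lies on line JU with JY:YU = 1:2 ⇒ Y = (4/9, 4/9)
2·[AYJ] = -1/18, 2·[FXY] = 4/9
[AYJ]:[FXY] = -1/18:4/9 = -1/8

[AYJ]:[FXY] = -1/8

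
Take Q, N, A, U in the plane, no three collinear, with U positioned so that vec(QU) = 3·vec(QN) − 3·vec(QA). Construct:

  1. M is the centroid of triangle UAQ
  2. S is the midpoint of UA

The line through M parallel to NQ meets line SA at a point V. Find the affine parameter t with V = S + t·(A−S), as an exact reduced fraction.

t = 1/6

Choose coordinates Q = (0, 0), N = (1, 0), A = (0, 1), U = (3, -3).
1. M is the centroid of triangle UAQ ⇒ M = (1, -2/3)
2. S is the midpoint of UA ⇒ S = (3/2, -1)
through M parallel to NQ: direction (-1, 0); meets SA at V = (5/4, -2/3)
V = S + t·(A−S) with t = 1/6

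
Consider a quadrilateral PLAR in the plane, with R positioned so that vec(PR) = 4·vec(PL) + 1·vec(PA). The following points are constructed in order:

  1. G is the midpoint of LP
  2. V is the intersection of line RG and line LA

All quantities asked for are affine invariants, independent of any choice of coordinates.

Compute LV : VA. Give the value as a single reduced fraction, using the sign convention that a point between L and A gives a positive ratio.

Assign P = (0, 0), L = (1, 0), A = (0, 1), R = (4, 1) — the answer is frame-independent, so this choice is without loss of generality.
1. G is the midpoint of LP ⇒ G = (1/2, 0)
2. V is the intersection of line RG and line LA ⇒ V = (8/9, 1/9)
V = L + t·(A−L) with t = 1/9, so LV:VA = t:(1−t) = 1/9:8/9

LV:VA = 1/8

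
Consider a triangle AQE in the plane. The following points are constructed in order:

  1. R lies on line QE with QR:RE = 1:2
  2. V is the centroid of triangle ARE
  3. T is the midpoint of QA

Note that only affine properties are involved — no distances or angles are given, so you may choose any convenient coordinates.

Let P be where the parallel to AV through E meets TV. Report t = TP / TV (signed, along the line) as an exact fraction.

Work in coordinates with A = (0, 0), Q = (1, 0), E = (0, 1).
1. R lies on line QE with QR:RE = 1:2 ⇒ R = (2/3, 1/3)
2. V is the centroid of triangle ARE ⇒ V = (2/9, 4/9)
3. T is the midpoint of QA ⇒ T = (1/2, 0)
through E parallel to AV: direction (2/9, 4/9); meets TV at P = (-1/18, 8/9)
P = T + t·(V−T) with t = 2

t = 2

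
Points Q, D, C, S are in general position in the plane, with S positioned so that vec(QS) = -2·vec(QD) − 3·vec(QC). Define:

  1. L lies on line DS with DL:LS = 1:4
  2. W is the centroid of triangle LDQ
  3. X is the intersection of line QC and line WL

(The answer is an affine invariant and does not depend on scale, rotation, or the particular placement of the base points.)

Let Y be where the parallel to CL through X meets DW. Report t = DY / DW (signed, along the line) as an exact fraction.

Work in coordinates with Q = (0, 0), D = (1, 0), C = (0, 1), S = (-2, -3).
1. L lies on line DS with DL:LS = 1:4 ⇒ L = (2/5, -3/5)
2. W is the centroid of triangle LDQ ⇒ W = (7/15, -1/5)
3. X is the intersection of line QC and line WL ⇒ X = (0, -3)
through X parallel to CL: direction (2/5, -8/5); meets DW at Y = (-3/5, -3/5)
Y = D + t·(W−D) with t = 3

t = 3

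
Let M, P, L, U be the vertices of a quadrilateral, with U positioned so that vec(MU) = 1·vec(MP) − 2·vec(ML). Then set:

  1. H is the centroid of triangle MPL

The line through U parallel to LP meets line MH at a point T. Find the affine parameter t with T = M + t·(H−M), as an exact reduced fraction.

t = -3/2

Choose coordinates M = (0, 0), P = (1, 0), L = (0, 1), U = (1, -2).
1. H is the centroid of triangle MPL ⇒ H = (1/3, 1/3)
through U parallel to LP: direction (1, -1); meets MH at T = (-1/2, -1/2)
T = M + t·(H−M) with t = -3/2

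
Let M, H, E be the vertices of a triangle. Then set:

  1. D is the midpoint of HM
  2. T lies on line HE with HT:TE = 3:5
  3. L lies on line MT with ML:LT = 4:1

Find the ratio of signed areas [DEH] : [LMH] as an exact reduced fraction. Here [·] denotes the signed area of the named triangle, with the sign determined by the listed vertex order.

Choose coordinates M = (0, 0), H = (1, 0), E = (0, 1).
1. D is the midpoint of HM ⇒ D = (1/2, 0)
2. T lies on line HE with HT:TE = 3:5 ⇒ T = (5/8, 3/8)
3. L lies on line MT with ML:LT = 4:1 ⇒ L = (1/2, 3/10)
2·[DEH] = -1/2, 2·[LMH] = 3/10
[DEH]:[LMH] = -1/2:3/10 = -5/3

[DEH]:[LMH] = -5/3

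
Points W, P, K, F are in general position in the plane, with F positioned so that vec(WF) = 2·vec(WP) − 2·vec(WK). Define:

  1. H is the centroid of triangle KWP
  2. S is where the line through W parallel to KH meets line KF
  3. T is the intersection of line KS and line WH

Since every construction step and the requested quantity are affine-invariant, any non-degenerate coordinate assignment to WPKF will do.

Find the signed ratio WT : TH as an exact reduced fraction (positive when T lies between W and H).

WT:TH = -6

Set W = (0, 0), P = (1, 0), K = (0, 1), F = (2, -2); any affine frame gives the same invariant.
1. H is the centroid of triangle KWP ⇒ H = (1/3, 1/3)
2. S is where the line through W parallel to KH meets line KF ⇒ S = (-2, 4)
3. T is the intersection of line KS and line WH ⇒ T = (2/5, 2/5)
T = W + t·(H−W) with t = 6/5, so WT:TH = t:(1−t) = 6/5:-1/5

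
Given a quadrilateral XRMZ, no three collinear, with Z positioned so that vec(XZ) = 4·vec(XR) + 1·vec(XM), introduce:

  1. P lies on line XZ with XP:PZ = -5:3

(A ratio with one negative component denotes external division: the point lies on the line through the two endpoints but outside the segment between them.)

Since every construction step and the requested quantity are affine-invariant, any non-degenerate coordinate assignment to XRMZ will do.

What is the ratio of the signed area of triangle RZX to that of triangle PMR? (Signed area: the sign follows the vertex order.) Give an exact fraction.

[RZX]:[PMR] = 2/23

Assign X = (0, 0), R = (1, 0), M = (0, 1), Z = (4, 1) — the answer is frame-independent, so this choice is without loss of generality.
1. P lies on line XZ with XP:PZ = -5:3 ⇒ P = (10, 5/2)
2·[RZX] = 1, 2·[PMR] = 23/2
[RZX]:[PMR] = 1:23/2 = 2/23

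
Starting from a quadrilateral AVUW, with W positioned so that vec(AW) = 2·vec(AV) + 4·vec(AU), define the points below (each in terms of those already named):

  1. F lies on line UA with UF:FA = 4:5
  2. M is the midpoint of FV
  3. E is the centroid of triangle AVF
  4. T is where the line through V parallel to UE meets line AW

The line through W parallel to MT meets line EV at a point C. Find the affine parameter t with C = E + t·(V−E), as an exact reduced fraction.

Set A = (0, 0), V = (1, 0), U = (0, 1), W = (2, 4); any affine frame gives the same invariant.
1. F lies on line UA with UF:FA = 4:5 ⇒ F = (0, 5/9)
2. M is the midpoint of FV ⇒ M = (1/2, 5/18)
3. E is the centroid of triangle AVF ⇒ E = (1/3, 5/27)
4. T is where the line through V parallel to UE meets line AW ⇒ T = (11/20, 11/10)
through W parallel to MT: direction (1/20, 37/45); meets EV at C = (75/43, -80/387)
C = E + t·(V−E) with t = 91/43

t = 91/43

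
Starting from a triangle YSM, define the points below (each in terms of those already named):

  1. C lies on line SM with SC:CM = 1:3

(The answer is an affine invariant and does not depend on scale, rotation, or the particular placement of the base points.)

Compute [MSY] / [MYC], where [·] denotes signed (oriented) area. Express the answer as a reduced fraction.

Work in coordinates with Y = (0, 0), S = (1, 0), M = (0, 1).
1. C lies on line SM with SC:CM = 1:3 ⇒ C = (3/4, 1/4)
2·[MSY] = -1, 2·[MYC] = 3/4
[MSY]:[MYC] = -1:3/4 = -4/3

[MSY]:[MYC] = -4/3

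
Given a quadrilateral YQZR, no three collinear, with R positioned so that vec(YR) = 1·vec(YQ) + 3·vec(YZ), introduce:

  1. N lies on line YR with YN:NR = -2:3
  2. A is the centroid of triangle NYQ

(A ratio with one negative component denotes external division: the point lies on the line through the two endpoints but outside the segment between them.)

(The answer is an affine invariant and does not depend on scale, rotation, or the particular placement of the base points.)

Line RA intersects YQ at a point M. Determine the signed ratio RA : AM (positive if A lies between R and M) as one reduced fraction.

RA:AM = -5/2

Work in coordinates with Y = (0, 0), Q = (1, 0), Z = (0, 1), R = (1, 3).
1. N lies on line YR with YN:NR = -2:3 ⇒ N = (-2, -6)
2. A is the centroid of triangle NYQ ⇒ A = (-1/3, -2)
line RA meets YQ at M = (1/5, 0)
A = R + t·(M−R) with t = 5/3, so RA:AM = 5/3:-2/3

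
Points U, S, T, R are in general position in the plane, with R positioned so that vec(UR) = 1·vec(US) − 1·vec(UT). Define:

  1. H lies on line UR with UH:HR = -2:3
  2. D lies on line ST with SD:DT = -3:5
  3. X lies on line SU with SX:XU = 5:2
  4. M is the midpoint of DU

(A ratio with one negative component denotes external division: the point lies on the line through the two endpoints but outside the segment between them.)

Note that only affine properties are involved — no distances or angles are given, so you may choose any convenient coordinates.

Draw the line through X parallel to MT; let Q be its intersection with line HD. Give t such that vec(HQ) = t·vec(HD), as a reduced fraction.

Work in coordinates with U = (0, 0), S = (1, 0), T = (0, 1), R = (1, -1).
1. H lies on line UR with UH:HR = -2:3 ⇒ H = (-2, 2)
2. D lies on line ST with SD:DT = -3:5 ⇒ D = (5/2, -3/2)
3. X lies on line SU with SX:XU = 5:2 ⇒ X = (2/7, 0)
4. M is the midpoint of DU ⇒ M = (5/4, -3/4)
through X parallel to MT: direction (-5/4, 7/4); meets HD at Q = (-1/14, 1/2)
Q = H + t·(D−H) with t = 3/7

t = 3/7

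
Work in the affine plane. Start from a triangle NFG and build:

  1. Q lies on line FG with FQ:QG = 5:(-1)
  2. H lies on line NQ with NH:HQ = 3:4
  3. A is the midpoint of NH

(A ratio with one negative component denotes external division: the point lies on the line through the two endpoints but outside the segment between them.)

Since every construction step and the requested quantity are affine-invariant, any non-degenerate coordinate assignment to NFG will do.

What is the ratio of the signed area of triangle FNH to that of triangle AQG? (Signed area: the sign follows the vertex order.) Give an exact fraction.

[FNH]:[AQG] = 30/11

Work in coordinates with N = (0, 0), F = (1, 0), G = (0, 1).
1. Q lies on line FG with FQ:QG = 5:(-1) ⇒ Q = (-1/4, 5/4)
2. H lies on line NQ with NH:HQ = 3:4 ⇒ H = (-3/28, 15/28)
3. A is the midpoint of NH ⇒ A = (-3/56, 15/56)
2·[FNH] = -15/28, 2·[AQG] = -11/56
[FNH]:[AQG] = -15/28:-11/56 = 30/11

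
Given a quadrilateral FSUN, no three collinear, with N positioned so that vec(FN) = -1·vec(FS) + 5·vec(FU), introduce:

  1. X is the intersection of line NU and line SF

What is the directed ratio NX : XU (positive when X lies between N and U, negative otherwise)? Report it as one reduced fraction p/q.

NX:XU = -5

Choose coordinates F = (0, 0), S = (1, 0), U = (0, 1), N = (-1, 5).
1. X is the intersection of line NU and line SF ⇒ X = (1/4, 0)
X = N + t·(U−N) with t = 5/4, so NX:XU = t:(1−t) = 5/4:-1/4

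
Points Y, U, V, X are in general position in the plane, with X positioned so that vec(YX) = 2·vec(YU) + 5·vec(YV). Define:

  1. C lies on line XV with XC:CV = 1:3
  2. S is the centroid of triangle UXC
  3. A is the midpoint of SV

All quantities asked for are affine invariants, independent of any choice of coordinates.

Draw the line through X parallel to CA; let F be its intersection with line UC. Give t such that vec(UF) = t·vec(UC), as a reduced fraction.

t = 7/8

Assign Y = (0, 0), U = (1, 0), V = (0, 1), X = (2, 5) — the answer is frame-independent, so this choice is without loss of generality.
1. C lies on line XV with XC:CV = 1:3 ⇒ C = (3/2, 4)
2. S is the centroid of triangle UXC ⇒ S = (3/2, 3)
3. A is the midpoint of SV ⇒ A = (3/4, 2)
through X parallel to CA: direction (-3/4, -2); meets UC at F = (23/16, 7/2)
F = U + t·(C−U) with t = 7/8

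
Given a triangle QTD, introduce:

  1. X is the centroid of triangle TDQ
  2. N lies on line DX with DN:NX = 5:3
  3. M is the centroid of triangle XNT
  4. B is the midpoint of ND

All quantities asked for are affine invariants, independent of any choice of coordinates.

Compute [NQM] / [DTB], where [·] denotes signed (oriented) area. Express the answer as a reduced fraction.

Work in coordinates with Q = (0, 0), T = (1, 0), D = (0, 1).
1. X is the centroid of triangle TDQ ⇒ X = (1/3, 1/3)
2. N lies on line DX with DN:NX = 5:3 ⇒ N = (5/24, 7/12)
3. M is the centroid of triangle XNT ⇒ M = (37/72, 11/36)
4. B is the midpoint of ND ⇒ B = (5/48, 19/24)
2·[NQM] = 17/72, 2·[DTB] = -5/48
[NQM]:[DTB] = 17/72:-5/48 = -34/15

[NQM]:[DTB] = -34/15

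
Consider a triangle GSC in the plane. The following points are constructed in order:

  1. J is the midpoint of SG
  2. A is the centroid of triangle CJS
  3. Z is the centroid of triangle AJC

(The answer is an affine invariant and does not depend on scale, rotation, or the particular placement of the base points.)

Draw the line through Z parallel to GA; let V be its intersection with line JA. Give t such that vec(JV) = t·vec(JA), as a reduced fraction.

t = 5/3

Set G = (0, 0), S = (1, 0), C = (0, 1); any affine frame gives the same invariant.
1. J is the midpoint of SG ⇒ J = (1/2, 0)
2. A is the centroid of triangle CJS ⇒ A = (1/2, 1/3)
3. Z is the centroid of triangle AJC ⇒ Z = (1/3, 4/9)
through Z parallel to GA: direction (1/2, 1/3); meets JA at V = (1/2, 5/9)
V = J + t·(A−J) with t = 5/3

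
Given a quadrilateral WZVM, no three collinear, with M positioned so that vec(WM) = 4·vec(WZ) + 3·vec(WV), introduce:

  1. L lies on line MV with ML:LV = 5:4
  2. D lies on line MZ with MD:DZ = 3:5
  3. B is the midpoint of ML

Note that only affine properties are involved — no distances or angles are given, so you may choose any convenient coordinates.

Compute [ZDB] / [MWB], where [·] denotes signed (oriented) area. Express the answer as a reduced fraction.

[ZDB]:[MWB] = -15/16

Work in coordinates with W = (0, 0), Z = (1, 0), V = (0, 1), M = (4, 3).
1. L lies on line MV with ML:LV = 5:4 ⇒ L = (16/9, 17/9)
2. D lies on line MZ with MD:DZ = 3:5 ⇒ D = (23/8, 15/8)
3. B is the midpoint of ML ⇒ B = (26/9, 22/9)
2·[ZDB] = 25/24, 2·[MWB] = -10/9
[ZDB]:[MWB] = 25/24:-10/9 = -15/16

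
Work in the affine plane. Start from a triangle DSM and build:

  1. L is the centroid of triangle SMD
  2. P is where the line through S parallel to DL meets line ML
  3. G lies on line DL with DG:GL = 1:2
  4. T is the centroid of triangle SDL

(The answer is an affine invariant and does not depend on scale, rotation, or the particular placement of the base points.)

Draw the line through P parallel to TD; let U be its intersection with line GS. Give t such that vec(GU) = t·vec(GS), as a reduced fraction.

Assign D = (0, 0), S = (1, 0), M = (0, 1) — the answer is frame-independent, so this choice is without loss of generality.
1. L is the centroid of triangle SMD ⇒ L = (1/3, 1/3)
2. P is where the line through S parallel to DL meets line ML ⇒ P = (2/3, -1/3)
3. G lies on line DL with DG:GL = 1:2 ⇒ G = (1/9, 1/9)
4. T is the centroid of triangle SDL ⇒ T = (4/9, 1/9)
through P parallel to TD: direction (-4/9, -1/9); meets GS at U = (5/3, -1/12)
U = G + t·(S−G) with t = 7/4

t = 7/4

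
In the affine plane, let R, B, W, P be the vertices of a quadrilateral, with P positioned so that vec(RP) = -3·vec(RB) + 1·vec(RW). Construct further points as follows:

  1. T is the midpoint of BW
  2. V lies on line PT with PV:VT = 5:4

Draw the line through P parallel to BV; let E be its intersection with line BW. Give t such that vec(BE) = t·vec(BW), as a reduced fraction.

t = -5/8

Choose coordinates R = (0, 0), B = (1, 0), W = (0, 1), P = (-3, 1).
1. T is the midpoint of BW ⇒ T = (1/2, 1/2)
2. V lies on line PT with PV:VT = 5:4 ⇒ V = (-19/18, 13/18)
through P parallel to BV: direction (-37/18, 13/18); meets BW at E = (13/8, -5/8)
E = B + t·(W−B) with t = -5/8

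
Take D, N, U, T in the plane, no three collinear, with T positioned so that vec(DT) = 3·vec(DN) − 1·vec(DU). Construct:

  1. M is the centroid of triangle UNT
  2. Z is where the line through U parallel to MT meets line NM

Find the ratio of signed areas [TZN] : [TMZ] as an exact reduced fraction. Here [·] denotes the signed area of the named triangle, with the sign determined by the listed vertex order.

Assign D = (0, 0), N = (1, 0), U = (0, 1), T = (3, -1) — the answer is frame-independent, so this choice is without loss of generality.
1. M is the centroid of triangle UNT ⇒ M = (4/3, 0)
2. Z is where the line through U parallel to MT meets line NM ⇒ Z = (5/3, 0)
2·[TZN] = 2/3, 2·[TMZ] = -1/3
[TZN]:[TMZ] = 2/3:-1/3 = -2

[TZN]:[TMZ] = -2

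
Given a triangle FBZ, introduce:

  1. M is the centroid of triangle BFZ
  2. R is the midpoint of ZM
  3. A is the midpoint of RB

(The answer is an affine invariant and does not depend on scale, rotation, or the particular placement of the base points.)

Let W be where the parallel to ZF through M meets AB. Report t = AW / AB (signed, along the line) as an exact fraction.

Work in coordinates with F = (0, 0), B = (1, 0), Z = (0, 1).
1. M is the centroid of triangle BFZ ⇒ M = (1/3, 1/3)
2. R is the midpoint of ZM ⇒ R = (1/6, 2/3)
3. A is the midpoint of RB ⇒ A = (7/12, 1/3)
through M parallel to ZF: direction (0, -1); meets AB at W = (1/3, 8/15)
W = A + t·(B−A) with t = -3/5

t = -3/5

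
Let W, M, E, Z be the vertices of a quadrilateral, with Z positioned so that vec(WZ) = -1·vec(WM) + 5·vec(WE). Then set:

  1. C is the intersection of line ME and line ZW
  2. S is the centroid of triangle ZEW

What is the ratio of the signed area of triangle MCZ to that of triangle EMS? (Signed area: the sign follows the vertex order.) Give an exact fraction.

[MCZ]:[EMS] = -45/8

Choose coordinates W = (0, 0), M = (1, 0), E = (0, 1), Z = (-1, 5).
1. C is the intersection of line ME and line ZW ⇒ C = (-1/4, 5/4)
2. S is the centroid of triangle ZEW ⇒ S = (-1/3, 2)
2·[MCZ] = -15/4, 2·[EMS] = 2/3
[MCZ]:[EMS] = -15/4:2/3 = -45/8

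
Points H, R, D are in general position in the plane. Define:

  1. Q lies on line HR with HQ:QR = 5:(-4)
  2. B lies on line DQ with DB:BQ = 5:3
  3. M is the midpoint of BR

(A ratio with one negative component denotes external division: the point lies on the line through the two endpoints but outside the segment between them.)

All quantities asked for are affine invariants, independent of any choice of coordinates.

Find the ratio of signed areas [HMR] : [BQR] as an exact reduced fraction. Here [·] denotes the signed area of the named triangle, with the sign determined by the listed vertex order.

[HMR]:[BQR] = 1/8

Work in coordinates with H = (0, 0), R = (1, 0), D = (0, 1).
1. Q lies on line HR with HQ:QR = 5:(-4) ⇒ Q = (5, 0)
2. B lies on line DQ with DB:BQ = 5:3 ⇒ B = (25/8, 3/8)
3. M is the midpoint of BR ⇒ M = (33/16, 3/16)
2·[HMR] = -3/16, 2·[BQR] = -3/2
[HMR]:[BQR] = -3/16:-3/2 = 1/8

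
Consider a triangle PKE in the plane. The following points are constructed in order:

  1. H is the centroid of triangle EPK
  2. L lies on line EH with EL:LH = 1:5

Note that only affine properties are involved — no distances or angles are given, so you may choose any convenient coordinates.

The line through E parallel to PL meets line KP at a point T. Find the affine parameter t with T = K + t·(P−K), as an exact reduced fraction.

Assign P = (0, 0), K = (1, 0), E = (0, 1) — the answer is frame-independent, so this choice is without loss of generality.
1. H is the centroid of triangle EPK ⇒ H = (1/3, 1/3)
2. L lies on line EH with EL:LH = 1:5 ⇒ L = (1/18, 8/9)
through E parallel to PL: direction (1/18, 8/9); meets KP at T = (-1/16, 0)
T = K + t·(P−K) with t = 17/16

t = 17/16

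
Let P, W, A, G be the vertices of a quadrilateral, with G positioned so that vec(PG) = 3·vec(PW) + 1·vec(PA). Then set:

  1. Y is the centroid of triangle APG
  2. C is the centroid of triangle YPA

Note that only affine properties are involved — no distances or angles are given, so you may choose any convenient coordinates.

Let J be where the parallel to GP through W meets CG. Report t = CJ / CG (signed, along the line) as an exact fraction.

t = 7/4

Choose coordinates P = (0, 0), W = (1, 0), A = (0, 1), G = (3, 1).
1. Y is the centroid of triangle APG ⇒ Y = (1, 2/3)
2. C is the centroid of triangle YPA ⇒ C = (1/3, 5/9)
through W parallel to GP: direction (-3, -1); meets CG at J = (5, 4/3)
J = C + t·(G−C) with t = 7/4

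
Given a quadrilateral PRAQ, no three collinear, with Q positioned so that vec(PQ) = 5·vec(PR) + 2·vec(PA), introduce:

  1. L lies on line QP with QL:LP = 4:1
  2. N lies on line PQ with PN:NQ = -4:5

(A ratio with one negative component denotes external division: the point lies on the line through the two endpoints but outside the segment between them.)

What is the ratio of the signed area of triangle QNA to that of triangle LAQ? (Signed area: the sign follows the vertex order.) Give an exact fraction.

Work in coordinates with P = (0, 0), R = (1, 0), A = (0, 1), Q = (5, 2).
1. L lies on line QP with QL:LP = 4:1 ⇒ L = (1, 2/5)
2. N lies on line PQ with PN:NQ = -4:5 ⇒ N = (-20, -8)
2·[QNA] = -25, 2·[LAQ] = -4
[QNA]:[LAQ] = -25:-4 = 25/4

[QNA]:[LAQ] = 25/4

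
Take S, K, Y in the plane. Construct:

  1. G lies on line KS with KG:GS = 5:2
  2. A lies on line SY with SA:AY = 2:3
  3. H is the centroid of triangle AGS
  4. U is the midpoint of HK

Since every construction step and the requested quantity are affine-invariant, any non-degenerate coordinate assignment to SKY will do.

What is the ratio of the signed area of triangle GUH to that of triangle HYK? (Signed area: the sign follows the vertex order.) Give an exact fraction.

[GUH]:[HYK] = -5/81

Choose coordinates S = (0, 0), K = (1, 0), Y = (0, 1).
1. G lies on line KS with KG:GS = 5:2 ⇒ G = (2/7, 0)
2. A lies on line SY with SA:AY = 2:3 ⇒ A = (0, 2/5)
3. H is the centroid of triangle AGS ⇒ H = (2/21, 2/15)
4. U is the midpoint of HK ⇒ U = (23/42, 1/15)
2·[GUH] = 1/21, 2·[HYK] = -27/35
[GUH]:[HYK] = 1/21:-27/35 = -5/81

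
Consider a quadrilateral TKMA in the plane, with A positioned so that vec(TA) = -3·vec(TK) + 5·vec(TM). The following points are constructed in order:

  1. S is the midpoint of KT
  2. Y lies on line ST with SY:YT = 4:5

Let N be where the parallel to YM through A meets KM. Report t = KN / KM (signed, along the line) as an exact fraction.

t = 47/13

Assign T = (0, 0), K = (1, 0), M = (0, 1), A = (-3, 5) — the answer is frame-independent, so this choice is without loss of generality.
1. S is the midpoint of KT ⇒ S = (1/2, 0)
2. Y lies on line ST with SY:YT = 4:5 ⇒ Y = (5/18, 0)
through A parallel to YM: direction (-5/18, 1); meets KM at N = (-34/13, 47/13)
N = K + t·(M−K) with t = 47/13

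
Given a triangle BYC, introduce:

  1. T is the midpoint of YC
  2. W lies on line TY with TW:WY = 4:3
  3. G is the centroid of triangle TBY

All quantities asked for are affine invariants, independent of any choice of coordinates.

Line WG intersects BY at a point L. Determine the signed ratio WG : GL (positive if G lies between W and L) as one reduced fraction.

Assign B = (0, 0), Y = (1, 0), C = (0, 1) — the answer is frame-independent, so this choice is without loss of generality.
1. T is the midpoint of YC ⇒ T = (1/2, 1/2)
2. W lies on line TY with TW:WY = 4:3 ⇒ W = (11/14, 3/14)
3. G is the centroid of triangle TBY ⇒ G = (1/2, 1/6)
line WG meets BY at L = (-1/2, 0)
G = W + t·(L−W) with t = 2/9, so WG:GL = 2/9:7/9

WG:GL = 2/7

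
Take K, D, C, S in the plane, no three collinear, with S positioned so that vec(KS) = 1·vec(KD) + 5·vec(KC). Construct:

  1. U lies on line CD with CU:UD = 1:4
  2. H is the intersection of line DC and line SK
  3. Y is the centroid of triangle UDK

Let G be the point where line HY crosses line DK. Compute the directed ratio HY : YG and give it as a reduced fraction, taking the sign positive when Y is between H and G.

HY:YG = 17/8

Set K = (0, 0), D = (1, 0), C = (0, 1), S = (1, 5); any affine frame gives the same invariant.
1. U lies on line CD with CU:UD = 1:4 ⇒ U = (1/5, 4/5)
2. H is the intersection of line DC and line SK ⇒ H = (1/6, 5/6)
3. Y is the centroid of triangle UDK ⇒ Y = (2/5, 4/15)
line HY meets DK at G = (26/51, 0)
Y = H + t·(G−H) with t = 17/25, so HY:YG = 17/25:8/25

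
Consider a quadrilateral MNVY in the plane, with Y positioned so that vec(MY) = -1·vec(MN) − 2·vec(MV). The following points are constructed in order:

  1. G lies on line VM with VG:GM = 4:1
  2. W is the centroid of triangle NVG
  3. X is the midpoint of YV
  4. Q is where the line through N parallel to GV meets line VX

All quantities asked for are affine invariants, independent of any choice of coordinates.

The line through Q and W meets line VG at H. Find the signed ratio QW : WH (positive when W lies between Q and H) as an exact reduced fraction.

Assign M = (0, 0), N = (1, 0), V = (0, 1), Y = (-1, -2) — the answer is frame-independent, so this choice is without loss of generality.
1. G lies on line VM with VG:GM = 4:1 ⇒ G = (0, 1/5)
2. W is the centroid of triangle NVG ⇒ W = (1/3, 2/5)
3. X is the midpoint of YV ⇒ X = (-1/2, -1/2)
4. Q is where the line through N parallel to GV meets line VX ⇒ Q = (1, 4)
line QW meets VG at H = (0, -7/5)
W = Q + t·(H−Q) with t = 2/3, so QW:WH = 2/3:1/3

QW:WH = 2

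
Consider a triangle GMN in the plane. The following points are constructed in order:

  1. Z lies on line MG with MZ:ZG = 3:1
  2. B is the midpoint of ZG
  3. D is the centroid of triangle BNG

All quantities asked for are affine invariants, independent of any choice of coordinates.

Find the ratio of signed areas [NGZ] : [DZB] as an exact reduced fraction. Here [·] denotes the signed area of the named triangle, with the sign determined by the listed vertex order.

[NGZ]:[DZB] = -6

Set G = (0, 0), M = (1, 0), N = (0, 1); any affine frame gives the same invariant.
1. Z lies on line MG with MZ:ZG = 3:1 ⇒ Z = (1/4, 0)
2. B is the midpoint of ZG ⇒ B = (1/8, 0)
3. D is the centroid of triangle BNG ⇒ D = (1/24, 1/3)
2·[NGZ] = 1/4, 2·[DZB] = -1/24
[NGZ]:[DZB] = 1/4:-1/24 = -6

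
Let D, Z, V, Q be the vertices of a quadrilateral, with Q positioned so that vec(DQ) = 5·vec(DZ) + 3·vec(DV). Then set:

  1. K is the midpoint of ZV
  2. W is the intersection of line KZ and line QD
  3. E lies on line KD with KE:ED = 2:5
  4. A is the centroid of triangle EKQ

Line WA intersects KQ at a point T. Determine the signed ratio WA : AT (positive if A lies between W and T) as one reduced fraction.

Assign D = (0, 0), Z = (1, 0), V = (0, 1), Q = (5, 3) — the answer is frame-independent, so this choice is without loss of generality.
1. K is the midpoint of ZV ⇒ K = (1/2, 1/2)
2. W is the intersection of line KZ and line QD ⇒ W = (5/8, 3/8)
3. E lies on line KD with KE:ED = 2:5 ⇒ E = (5/14, 5/14)
4. A is the centroid of triangle EKQ ⇒ A = (41/21, 9/7)
line WA meets KQ at T = (277/131, 183/131)
A = W + t·(T−W) with t = 131/147, so WA:AT = 131/147:16/147

WA:AT = 131/16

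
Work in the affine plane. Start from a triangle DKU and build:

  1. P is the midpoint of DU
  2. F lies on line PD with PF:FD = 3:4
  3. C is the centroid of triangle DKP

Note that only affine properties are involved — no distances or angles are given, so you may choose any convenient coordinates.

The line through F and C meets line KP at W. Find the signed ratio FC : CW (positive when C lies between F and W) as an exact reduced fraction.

Choose coordinates D = (0, 0), K = (1, 0), U = (0, 1).
1. P is the midpoint of DU ⇒ P = (0, 1/2)
2. F lies on line PD with PF:FD = 3:4 ⇒ F = (0, 2/7)
3. C is the centroid of triangle DKP ⇒ C = (1/3, 1/6)
line FC meets KP at W = (3/2, -1/4)
C = F + t·(W−F) with t = 2/9, so FC:CW = 2/9:7/9

FC:CW = 2/7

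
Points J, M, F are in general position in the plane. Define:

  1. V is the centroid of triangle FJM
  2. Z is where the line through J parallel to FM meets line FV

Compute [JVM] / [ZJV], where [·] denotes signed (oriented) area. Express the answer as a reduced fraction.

Assign J = (0, 0), M = (1, 0), F = (0, 1) — the answer is frame-independent, so this choice is without loss of generality.
1. V is the centroid of triangle FJM ⇒ V = (1/3, 1/3)
2. Z is where the line through J parallel to FM meets line FV ⇒ Z = (1, -1)
2·[JVM] = -1/3, 2·[ZJV] = -2/3
[JVM]:[ZJV] = -1/3:-2/3 = 1/2

[JVM]:[ZJV] = 1/2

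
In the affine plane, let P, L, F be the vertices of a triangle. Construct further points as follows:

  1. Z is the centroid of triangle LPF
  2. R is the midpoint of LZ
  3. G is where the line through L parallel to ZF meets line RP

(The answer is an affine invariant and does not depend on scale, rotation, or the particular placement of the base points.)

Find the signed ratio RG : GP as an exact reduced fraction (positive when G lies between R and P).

Choose coordinates P = (0, 0), L = (1, 0), F = (0, 1).
1. Z is the centroid of triangle LPF ⇒ Z = (1/3, 1/3)
2. R is the midpoint of LZ ⇒ R = (2/3, 1/6)
3. G is where the line through L parallel to ZF meets line RP ⇒ G = (8/9, 2/9)
G = R + t·(P−R) with t = -1/3, so RG:GP = t:(1−t) = -1/3:4/3

RG:GP = -1/4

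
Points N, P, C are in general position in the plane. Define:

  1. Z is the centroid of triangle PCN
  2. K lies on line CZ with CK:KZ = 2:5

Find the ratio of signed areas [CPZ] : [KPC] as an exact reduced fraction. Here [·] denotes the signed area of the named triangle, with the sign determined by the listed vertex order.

Assign N = (0, 0), P = (1, 0), C = (0, 1) — the answer is frame-independent, so this choice is without loss of generality.
1. Z is the centroid of triangle PCN ⇒ Z = (1/3, 1/3)
2. K lies on line CZ with CK:KZ = 2:5 ⇒ K = (2/21, 17/21)
2·[CPZ] = -1/3, 2·[KPC] = 2/21
[CPZ]:[KPC] = -1/3:2/21 = -7/2

[CPZ]:[KPC] = -7/2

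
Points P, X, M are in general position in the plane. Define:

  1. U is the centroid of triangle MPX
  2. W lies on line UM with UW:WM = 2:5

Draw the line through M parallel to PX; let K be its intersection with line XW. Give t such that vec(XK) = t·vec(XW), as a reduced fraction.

t = 21/11

Work in coordinates with P = (0, 0), X = (1, 0), M = (0, 1).
1. U is the centroid of triangle MPX ⇒ U = (1/3, 1/3)
2. W lies on line UM with UW:WM = 2:5 ⇒ W = (5/21, 11/21)
through M parallel to PX: direction (1, 0); meets XW at K = (-5/11, 1)
K = X + t·(W−X) with t = 21/11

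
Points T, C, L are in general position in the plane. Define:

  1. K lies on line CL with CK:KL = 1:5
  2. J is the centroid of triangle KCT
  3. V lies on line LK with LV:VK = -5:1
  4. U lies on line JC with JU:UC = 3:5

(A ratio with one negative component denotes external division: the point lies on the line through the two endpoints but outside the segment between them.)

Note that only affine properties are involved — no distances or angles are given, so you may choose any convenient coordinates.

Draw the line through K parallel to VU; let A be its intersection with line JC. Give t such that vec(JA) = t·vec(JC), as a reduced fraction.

Assign T = (0, 0), C = (1, 0), L = (0, 1) — the answer is frame-independent, so this choice is without loss of generality.
1. K lies on line CL with CK:KL = 1:5 ⇒ K = (5/6, 1/6)
2. J is the centroid of triangle KCT ⇒ J = (11/18, 1/18)
3. V lies on line LK with LV:VK = -5:1 ⇒ V = (25/24, -1/24)
4. U lies on line JC with JU:UC = 3:5 ⇒ U = (109/144, 5/144)
through K parallel to VU: direction (-41/144, 11/144); meets JC at A = (71/36, -5/36)
A = J + t·(C−J) with t = 7/2

t = 7/2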